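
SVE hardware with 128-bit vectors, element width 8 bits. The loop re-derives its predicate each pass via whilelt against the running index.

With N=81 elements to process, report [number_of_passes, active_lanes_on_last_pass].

[iterations, last_vl] = [6, 1]

128-bit reg / 8-bit elem → 16 lanes
iterations = ceil(81/16) = 6; final-pass vl = 1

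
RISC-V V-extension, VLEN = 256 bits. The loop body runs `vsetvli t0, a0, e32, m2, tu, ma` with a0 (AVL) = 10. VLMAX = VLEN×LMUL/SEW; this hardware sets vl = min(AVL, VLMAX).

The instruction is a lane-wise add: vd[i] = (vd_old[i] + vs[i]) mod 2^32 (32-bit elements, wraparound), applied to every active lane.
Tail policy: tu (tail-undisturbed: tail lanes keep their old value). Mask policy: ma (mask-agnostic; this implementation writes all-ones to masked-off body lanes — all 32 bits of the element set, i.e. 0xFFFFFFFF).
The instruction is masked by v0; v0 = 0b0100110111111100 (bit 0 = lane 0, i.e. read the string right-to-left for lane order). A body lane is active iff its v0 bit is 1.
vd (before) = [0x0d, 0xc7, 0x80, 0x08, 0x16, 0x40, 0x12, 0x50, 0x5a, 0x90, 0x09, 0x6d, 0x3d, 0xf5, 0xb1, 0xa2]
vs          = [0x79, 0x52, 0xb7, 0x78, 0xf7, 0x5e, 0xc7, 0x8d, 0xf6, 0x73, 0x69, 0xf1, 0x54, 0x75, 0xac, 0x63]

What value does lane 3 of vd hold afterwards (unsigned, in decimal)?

vd[3] = 128

lanes per group: 256·2/32 = 16
vl = min(AVL, VLMAX) = min(10, 16) = 10
  i=0: mask-off/ones → 4294967295
  i=1: mask-off/ones → 4294967295
  i=2: add(0x80,0xb7) → 311
  i=3: add(0x08,0x78) → 128
  i=4: add(0x16,0xf7) → 269
  i=5: add(0x40,0x5e) → 158
  i=6: add(0x12,0xc7) → 217
  i=7: add(0x50,0x8d) → 221
  i=8: add(0x5a,0xf6) → 336
  i=9: mask-off/ones → 4294967295
  i=10: tail/keep → 9
  i=11: tail/keep → 109
  i=12: tail/keep → 61
  i=13: tail/keep → 245
  i=14: tail/keep → 177
  i=15: tail/keep → 162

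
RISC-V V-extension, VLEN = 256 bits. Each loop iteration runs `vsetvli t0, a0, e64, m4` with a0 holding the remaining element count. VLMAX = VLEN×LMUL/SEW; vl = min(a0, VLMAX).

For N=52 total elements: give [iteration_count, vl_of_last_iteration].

[iterations, last_vl] = [4, 4]

lanes per group: 256·4/64 = 16
iterations = ceil(52/16) = 4; final-pass vl = 4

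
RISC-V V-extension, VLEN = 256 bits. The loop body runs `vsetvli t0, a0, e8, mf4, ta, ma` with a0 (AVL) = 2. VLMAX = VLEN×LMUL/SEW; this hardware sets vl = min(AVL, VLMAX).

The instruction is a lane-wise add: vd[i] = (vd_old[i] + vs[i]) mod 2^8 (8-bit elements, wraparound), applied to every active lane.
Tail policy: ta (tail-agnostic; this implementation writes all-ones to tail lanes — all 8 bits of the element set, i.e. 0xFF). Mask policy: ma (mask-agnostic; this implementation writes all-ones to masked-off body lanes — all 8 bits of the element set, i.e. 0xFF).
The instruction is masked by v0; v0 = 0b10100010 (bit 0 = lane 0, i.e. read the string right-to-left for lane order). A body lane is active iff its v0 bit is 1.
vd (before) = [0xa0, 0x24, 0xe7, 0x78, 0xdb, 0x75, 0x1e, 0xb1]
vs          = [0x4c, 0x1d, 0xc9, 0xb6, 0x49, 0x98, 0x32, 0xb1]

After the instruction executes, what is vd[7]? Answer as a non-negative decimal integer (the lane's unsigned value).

VLMAX = VLEN×LMUL/SEW = 256×1/4/8 = 8
AVL=2 ≤ VLMAX=8, so vl = 2
[0] mask-off/ones = 0xff
[1] add(0x24,0x1d) = 0x41
[2] tail/ones = 0xff
[3] tail/ones = 0xff
[4] tail/ones = 0xff
[5] tail/ones = 0xff
[6] tail/ones = 0xff
[7] tail/ones = 0xff

vd[7] = 255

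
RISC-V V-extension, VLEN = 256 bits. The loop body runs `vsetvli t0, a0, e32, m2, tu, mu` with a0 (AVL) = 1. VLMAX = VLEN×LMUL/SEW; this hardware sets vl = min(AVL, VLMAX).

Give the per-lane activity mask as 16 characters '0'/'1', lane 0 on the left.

predicate = 1000000000000000

VLMAX = VLEN×LMUL/SEW = 256×2/32 = 16
vl = min(AVL, VLMAX) = min(1, 16) = 1
bits (lane 0 leftmost): 1000000000000000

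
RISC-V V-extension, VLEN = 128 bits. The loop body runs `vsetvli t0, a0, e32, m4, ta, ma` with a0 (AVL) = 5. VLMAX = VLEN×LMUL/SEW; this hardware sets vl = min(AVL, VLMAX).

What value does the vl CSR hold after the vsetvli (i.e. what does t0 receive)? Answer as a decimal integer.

lanes per group: 128·4/32 = 16
AVL=5 ≤ VLMAX=16, so vl = 5

vl = 5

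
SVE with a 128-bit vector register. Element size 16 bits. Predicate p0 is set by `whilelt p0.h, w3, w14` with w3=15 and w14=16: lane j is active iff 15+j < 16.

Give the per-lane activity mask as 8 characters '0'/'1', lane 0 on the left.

predicate = 10000000

lane count: 128 div 16 = 8
whilelt: lane j active iff 15+j < 16 → j < 1 → 1 active
bits (lane 0 leftmost): 10000000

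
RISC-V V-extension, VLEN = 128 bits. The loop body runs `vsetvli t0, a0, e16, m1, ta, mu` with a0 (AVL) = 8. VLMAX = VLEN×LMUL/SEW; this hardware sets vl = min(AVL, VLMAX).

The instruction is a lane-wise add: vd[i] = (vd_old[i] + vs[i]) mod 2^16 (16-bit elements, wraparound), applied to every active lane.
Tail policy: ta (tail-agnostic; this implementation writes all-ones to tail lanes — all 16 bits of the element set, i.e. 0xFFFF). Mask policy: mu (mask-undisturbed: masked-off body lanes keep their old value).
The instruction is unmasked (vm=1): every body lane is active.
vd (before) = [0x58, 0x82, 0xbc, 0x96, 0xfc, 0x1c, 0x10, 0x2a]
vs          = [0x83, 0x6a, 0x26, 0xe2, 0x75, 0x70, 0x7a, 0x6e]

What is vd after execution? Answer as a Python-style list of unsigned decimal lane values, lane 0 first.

VLMAX = (128 × 1) / 16 = 8 lanes
vl ← min(8, 8) = 8
  i=0: add(0x58,0x83) → 219
  i=1: add(0x82,0x6a) → 236
  i=2: add(0xbc,0x26) → 226
  i=3: add(0x96,0xe2) → 376
  i=4: add(0xfc,0x75) → 369
  i=5: add(0x1c,0x70) → 140
  i=6: add(0x10,0x7a) → 138
  i=7: add(0x2a,0x6e) → 152

vd = [219, 236, 226, 376, 369, 140, 138, 152]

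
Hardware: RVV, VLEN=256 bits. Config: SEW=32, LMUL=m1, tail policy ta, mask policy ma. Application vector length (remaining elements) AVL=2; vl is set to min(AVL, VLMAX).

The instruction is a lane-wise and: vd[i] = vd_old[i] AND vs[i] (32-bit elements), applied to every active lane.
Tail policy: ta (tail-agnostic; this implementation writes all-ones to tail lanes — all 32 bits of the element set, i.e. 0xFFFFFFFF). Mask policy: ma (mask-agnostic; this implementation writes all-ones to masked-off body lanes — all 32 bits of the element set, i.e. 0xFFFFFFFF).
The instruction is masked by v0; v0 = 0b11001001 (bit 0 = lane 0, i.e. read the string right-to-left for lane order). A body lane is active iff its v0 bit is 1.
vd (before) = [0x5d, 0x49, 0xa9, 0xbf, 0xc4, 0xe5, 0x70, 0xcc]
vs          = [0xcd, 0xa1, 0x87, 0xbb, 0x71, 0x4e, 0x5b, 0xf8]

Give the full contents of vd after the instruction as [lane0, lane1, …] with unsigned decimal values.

lanes per group: 256·1/32 = 8
vl ← min(2, 8) = 2
  i=0: and(0x5d,0xcd) → 77
  i=1: mask-off/ones → 4294967295
  i=2: tail/ones → 4294967295
  i=3: tail/ones → 4294967295
  i=4: tail/ones → 4294967295
  i=5: tail/ones → 4294967295
  i=6: tail/ones → 4294967295
  i=7: tail/ones → 4294967295

vd = [77, 4294967295, 4294967295, 4294967295, 4294967295, 4294967295, 4294967295, 4294967295]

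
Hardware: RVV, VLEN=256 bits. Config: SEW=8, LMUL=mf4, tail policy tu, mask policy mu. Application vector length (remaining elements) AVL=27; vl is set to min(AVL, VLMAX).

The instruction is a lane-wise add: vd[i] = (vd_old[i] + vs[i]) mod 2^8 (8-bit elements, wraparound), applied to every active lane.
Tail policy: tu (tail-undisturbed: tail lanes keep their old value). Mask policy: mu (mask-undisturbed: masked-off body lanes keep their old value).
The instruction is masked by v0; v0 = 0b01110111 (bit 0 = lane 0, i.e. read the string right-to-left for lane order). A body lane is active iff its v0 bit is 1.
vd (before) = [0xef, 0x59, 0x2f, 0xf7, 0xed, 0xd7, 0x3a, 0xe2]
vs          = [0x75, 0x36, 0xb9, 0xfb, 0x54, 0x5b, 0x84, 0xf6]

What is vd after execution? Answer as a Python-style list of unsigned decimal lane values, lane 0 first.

VLMAX = (256 × 1/4) / 8 = 8 lanes
vl = min(AVL, VLMAX) = min(27, 8) = 8
lane  0: add(0xef,0x75) ⇒ 0x64
lane  1: add(0x59,0x36) ⇒ 0x8f
lane  2: add(0x2f,0xb9) ⇒ 0xe8
lane  3: mask-off/keep ⇒ 0xf7
lane  4: add(0xed,0x54) ⇒ 0x41
lane  5: add(0xd7,0x5b) ⇒ 0x32
lane  6: add(0x3a,0x84) ⇒ 0xbe
lane  7: mask-off/keep ⇒ 0xe2

vd = [100, 143, 232, 247, 65, 50, 190, 226]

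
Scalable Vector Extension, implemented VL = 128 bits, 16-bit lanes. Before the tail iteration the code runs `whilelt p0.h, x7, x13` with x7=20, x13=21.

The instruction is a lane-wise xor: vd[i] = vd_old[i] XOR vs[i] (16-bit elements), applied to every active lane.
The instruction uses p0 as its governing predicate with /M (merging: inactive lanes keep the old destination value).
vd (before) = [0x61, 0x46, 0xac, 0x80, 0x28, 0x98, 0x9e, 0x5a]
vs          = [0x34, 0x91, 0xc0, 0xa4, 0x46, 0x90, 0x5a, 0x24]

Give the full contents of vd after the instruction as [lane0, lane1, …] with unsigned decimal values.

vd = [85, 70, 172, 128, 40, 152, 158, 90]

register lanes = 128/16 = 8
whilelt: lane j active iff 20+j < 21 → j < 1 → 1 active
vd[0] xor(0x61,0x34) -> 0x55
vd[1] tail/keep -> 0x46
vd[2] tail/keep -> 0xac
vd[3] tail/keep -> 0x80
vd[4] tail/keep -> 0x28
vd[5] tail/keep -> 0x98
vd[6] tail/keep -> 0x9e
vd[7] tail/keep -> 0x5a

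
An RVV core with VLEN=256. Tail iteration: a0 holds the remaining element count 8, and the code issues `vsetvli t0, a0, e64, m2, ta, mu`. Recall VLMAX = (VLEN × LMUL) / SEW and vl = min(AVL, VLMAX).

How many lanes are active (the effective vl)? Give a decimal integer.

vl = 8

VLMAX = VLEN×LMUL/SEW = 256×2/64 = 8
AVL=8 ≤ VLMAX=8, so vl = 8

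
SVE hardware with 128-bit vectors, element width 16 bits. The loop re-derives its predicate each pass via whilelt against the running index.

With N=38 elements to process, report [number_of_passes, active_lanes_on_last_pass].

register lanes = 128/16 = 8
iterations = ceil(38/8) = 5; final-pass vl = 6

[iterations, last_vl] = [5, 6]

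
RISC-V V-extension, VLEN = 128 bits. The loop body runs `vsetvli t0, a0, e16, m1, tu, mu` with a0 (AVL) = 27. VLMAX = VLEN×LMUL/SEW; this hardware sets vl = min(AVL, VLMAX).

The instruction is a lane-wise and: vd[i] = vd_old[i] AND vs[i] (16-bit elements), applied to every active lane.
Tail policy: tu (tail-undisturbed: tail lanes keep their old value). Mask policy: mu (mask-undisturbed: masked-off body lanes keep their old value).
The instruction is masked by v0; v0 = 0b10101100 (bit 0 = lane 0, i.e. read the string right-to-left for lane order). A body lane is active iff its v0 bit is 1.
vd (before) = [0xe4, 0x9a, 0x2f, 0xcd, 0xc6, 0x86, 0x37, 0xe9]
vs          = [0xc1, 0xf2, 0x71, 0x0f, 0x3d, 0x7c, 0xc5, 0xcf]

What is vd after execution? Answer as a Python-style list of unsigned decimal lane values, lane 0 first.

vd = [228, 154, 33, 13, 198, 4, 55, 201]

VLMAX = VLEN×LMUL/SEW = 128×1/16 = 8
AVL=27 > VLMAX=8, so vl = 8
  i=0: mask-off/keep → 228
  i=1: mask-off/keep → 154
  i=2: and(0x2f,0x71) → 33
  i=3: and(0xcd,0x0f) → 13
  i=4: mask-off/keep → 198
  i=5: and(0x86,0x7c) → 4
  i=6: mask-off/keep → 55
  i=7: and(0xe9,0xcf) → 201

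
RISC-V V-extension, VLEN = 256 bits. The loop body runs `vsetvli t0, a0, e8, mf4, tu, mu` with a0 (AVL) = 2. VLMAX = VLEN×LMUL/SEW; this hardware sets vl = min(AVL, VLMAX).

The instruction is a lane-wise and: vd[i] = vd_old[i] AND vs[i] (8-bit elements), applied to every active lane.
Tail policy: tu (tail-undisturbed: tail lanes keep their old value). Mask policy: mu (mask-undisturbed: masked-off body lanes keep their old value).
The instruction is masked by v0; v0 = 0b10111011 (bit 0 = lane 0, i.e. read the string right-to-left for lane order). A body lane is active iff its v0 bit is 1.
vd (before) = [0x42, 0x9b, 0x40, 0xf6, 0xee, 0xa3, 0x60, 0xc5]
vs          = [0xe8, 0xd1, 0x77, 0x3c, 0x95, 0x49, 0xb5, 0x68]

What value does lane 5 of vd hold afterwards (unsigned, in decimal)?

VLMAX = (256 × 1/4) / 8 = 8 lanes
vl ← min(2, 8) = 2
lane  0: and(0x42,0xe8) ⇒ 0x40
lane  1: and(0x9b,0xd1) ⇒ 0x91
lane  2: tail/keep ⇒ 0x40
lane  3: tail/keep ⇒ 0xf6
lane  4: tail/keep ⇒ 0xee
lane  5: tail/keep ⇒ 0xa3
lane  6: tail/keep ⇒ 0x60
lane  7: tail/keep ⇒ 0xc5

vd[5] = 163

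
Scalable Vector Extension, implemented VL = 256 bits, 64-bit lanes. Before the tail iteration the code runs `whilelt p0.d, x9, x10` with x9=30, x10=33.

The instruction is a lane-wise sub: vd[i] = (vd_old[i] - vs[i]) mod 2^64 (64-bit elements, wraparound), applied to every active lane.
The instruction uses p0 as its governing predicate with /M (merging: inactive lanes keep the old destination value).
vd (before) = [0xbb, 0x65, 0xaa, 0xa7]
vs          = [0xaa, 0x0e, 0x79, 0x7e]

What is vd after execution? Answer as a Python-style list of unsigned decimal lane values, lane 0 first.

vd = [17, 87, 49, 167]

lane count: 256 div 64 = 4
active while 30+j < 33, i.e. j ∈ [0,3) capped at 4 ⇒ 3
[0] sub(0xbb,0xaa) = 0x11
[1] sub(0x65,0x0e) = 0x57
[2] sub(0xaa,0x79) = 0x31
[3] tail/keep = 0xa7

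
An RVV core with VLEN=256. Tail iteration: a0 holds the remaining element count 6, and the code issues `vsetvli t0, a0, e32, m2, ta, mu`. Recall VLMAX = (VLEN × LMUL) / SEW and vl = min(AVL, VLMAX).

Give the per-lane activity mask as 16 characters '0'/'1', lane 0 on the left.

predicate = 1111110000000000

VLMAX = (256 × 2) / 32 = 16 lanes
vl ← min(6, 16) = 6
bits (lane 0 leftmost): 1111110000000000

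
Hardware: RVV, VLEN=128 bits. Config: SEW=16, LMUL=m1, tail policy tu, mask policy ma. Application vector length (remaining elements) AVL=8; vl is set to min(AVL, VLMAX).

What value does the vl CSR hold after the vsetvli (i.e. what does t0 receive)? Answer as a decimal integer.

vl = 8

lanes per group: 128·1/16 = 8
vl = min(AVL, VLMAX) = min(8, 8) = 8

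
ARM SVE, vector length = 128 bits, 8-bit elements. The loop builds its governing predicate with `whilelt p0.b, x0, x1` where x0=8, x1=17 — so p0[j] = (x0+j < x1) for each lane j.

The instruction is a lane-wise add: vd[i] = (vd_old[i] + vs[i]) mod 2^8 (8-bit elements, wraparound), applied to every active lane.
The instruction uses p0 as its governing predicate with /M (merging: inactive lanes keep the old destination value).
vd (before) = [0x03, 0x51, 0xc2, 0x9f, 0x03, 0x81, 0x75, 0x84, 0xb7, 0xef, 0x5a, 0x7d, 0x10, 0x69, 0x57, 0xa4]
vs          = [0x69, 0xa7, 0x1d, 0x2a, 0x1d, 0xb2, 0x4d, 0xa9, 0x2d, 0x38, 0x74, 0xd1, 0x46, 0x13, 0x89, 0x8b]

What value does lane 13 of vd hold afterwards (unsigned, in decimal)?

128-bit reg / 8-bit elem → 16 lanes
whilelt: lane j active iff 8+j < 17 → j < 9 → 9 active
[0] add(0x03,0x69) = 0x6c
[1] add(0x51,0xa7) = 0xf8
[2] add(0xc2,0x1d) = 0xdf
[3] add(0x9f,0x2a) = 0xc9
[4] add(0x03,0x1d) = 0x20
[5] add(0x81,0xb2) = 0x33
[6] add(0x75,0x4d) = 0xc2
[7] add(0x84,0xa9) = 0x2d
[8] add(0xb7,0x2d) = 0xe4
[9] tail/keep = 0xef
[10] tail/keep = 0x5a
[11] tail/keep = 0x7d
[12] tail/keep = 0x10
[13] tail/keep = 0x69
[14] tail/keep = 0x57
[15] tail/keep = 0xa4

vd[13] = 105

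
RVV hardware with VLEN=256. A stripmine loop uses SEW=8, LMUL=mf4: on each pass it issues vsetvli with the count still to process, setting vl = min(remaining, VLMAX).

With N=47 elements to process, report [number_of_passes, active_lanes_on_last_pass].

VLMAX = VLEN×LMUL/SEW = 256×1/4/8 = 8
iterations = ceil(47/8) = 6; final-pass vl = 7

[iterations, last_vl] = [6, 7]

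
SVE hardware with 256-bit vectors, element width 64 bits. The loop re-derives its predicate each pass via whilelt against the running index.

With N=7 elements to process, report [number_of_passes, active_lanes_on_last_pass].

register lanes = 256/64 = 4
iterations = ceil(7/4) = 2; final-pass vl = 3

[iterations, last_vl] = [2, 3]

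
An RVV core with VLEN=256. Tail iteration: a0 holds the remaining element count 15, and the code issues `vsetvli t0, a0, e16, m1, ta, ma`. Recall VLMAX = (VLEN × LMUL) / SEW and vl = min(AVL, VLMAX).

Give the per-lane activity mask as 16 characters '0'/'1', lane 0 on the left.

lanes per group: 256·1/16 = 16
AVL=15 ≤ VLMAX=16, so vl = 15
bits (lane 0 leftmost): 1111111111111110

predicate = 1111111111111110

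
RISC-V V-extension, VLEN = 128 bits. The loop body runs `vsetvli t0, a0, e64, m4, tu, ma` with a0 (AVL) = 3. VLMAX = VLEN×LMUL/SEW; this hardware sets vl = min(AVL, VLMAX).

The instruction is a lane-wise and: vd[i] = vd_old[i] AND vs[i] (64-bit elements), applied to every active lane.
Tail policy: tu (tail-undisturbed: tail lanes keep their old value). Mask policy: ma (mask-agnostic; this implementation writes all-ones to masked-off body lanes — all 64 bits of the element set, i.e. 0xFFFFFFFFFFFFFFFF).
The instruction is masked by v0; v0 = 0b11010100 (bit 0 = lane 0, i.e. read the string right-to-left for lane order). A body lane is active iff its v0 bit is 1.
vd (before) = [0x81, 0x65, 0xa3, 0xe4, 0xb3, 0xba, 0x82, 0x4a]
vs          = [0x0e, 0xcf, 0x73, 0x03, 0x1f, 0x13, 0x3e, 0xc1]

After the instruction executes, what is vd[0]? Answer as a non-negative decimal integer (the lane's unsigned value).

lanes per group: 128·4/64 = 8
vl ← min(3, 8) = 3
[0] mask-off/ones = 0xffffffffffffffff
[1] mask-off/ones = 0xffffffffffffffff
[2] and(0xa3,0x73) = 0x23
[3] tail/keep = 0xe4
[4] tail/keep = 0xb3
[5] tail/keep = 0xba
[6] tail/keep = 0x82
[7] tail/keep = 0x4a

vd[0] = 18446744073709551615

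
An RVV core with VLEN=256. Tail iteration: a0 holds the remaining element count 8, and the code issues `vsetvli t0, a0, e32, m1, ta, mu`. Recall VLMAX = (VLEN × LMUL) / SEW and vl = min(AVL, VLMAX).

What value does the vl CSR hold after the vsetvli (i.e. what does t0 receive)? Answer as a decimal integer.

VLMAX = VLEN×LMUL/SEW = 256×1/32 = 8
vl = min(AVL, VLMAX) = min(8, 8) = 8

vl = 8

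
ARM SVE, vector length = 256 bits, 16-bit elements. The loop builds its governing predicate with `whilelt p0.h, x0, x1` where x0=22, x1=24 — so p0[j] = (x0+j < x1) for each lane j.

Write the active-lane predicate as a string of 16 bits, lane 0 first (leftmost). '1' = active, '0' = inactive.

predicate = 1100000000000000

register lanes = 256/16 = 16
active while 22+j < 24, i.e. j ∈ [0,2) capped at 16 ⇒ 2
bits (lane 0 leftmost): 1100000000000000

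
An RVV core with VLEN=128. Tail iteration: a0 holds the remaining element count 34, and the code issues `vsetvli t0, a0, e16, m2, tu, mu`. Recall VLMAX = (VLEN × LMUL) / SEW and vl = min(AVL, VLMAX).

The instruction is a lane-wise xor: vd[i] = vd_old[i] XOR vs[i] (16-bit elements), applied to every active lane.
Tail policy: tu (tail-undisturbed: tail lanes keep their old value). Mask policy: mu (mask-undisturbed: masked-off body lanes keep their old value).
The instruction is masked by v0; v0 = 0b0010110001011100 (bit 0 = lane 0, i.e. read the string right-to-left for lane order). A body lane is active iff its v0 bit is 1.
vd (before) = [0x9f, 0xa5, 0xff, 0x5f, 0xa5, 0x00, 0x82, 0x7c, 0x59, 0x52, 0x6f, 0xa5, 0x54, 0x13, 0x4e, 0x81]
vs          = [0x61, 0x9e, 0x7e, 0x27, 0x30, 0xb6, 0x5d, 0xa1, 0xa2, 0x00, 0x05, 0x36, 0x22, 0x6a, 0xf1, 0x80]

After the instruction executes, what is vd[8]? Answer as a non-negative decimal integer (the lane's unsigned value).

vd[8] = 89

VLMAX = VLEN×LMUL/SEW = 128×2/16 = 16
vl = min(AVL, VLMAX) = min(34, 16) = 16
lane  0: mask-off/keep ⇒ 0x9f
lane  1: mask-off/keep ⇒ 0xa5
lane  2: xor(0xff,0x7e) ⇒ 0x81
lane  3: xor(0x5f,0x27) ⇒ 0x78
lane  4: xor(0xa5,0x30) ⇒ 0x95
lane  5: mask-off/keep ⇒ 0x00
lane  6: xor(0x82,0x5d) ⇒ 0xdf
lane  7: mask-off/keep ⇒ 0x7c
lane  8: mask-off/keep ⇒ 0x59
lane  9: mask-off/keep ⇒ 0x52
lane 10: xor(0x6f,0x05) ⇒ 0x6a
lane 11: xor(0xa5,0x36) ⇒ 0x93
lane 12: mask-off/keep ⇒ 0x54
lane 13: xor(0x13,0x6a) ⇒ 0x79
lane 14: mask-off/keep ⇒ 0x4e
lane 15: mask-off/keep ⇒ 0x81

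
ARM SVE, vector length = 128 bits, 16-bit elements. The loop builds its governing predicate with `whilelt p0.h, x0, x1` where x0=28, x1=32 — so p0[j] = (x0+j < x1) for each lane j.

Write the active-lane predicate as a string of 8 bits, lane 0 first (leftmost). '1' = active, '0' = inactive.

predicate = 11110000

128-bit reg / 16-bit elem → 8 lanes
p0[j] = (28+j < 32); true for j=0..3 → 4 lanes set
bits (lane 0 leftmost): 11110000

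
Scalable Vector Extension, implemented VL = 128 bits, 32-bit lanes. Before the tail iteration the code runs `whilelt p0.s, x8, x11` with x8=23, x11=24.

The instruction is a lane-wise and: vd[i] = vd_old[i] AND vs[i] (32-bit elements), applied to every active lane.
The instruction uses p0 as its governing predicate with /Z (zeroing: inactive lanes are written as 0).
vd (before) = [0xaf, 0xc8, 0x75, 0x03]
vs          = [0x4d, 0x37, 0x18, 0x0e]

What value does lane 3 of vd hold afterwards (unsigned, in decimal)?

vd[3] = 0

lane count: 128 div 32 = 4
whilelt: lane j active iff 23+j < 24 → j < 1 → 1 active
vd[0] and(0xaf,0x4d) -> 0x0d
vd[1] tail/zero -> 0x00
vd[2] tail/zero -> 0x00
vd[3] tail/zero -> 0x00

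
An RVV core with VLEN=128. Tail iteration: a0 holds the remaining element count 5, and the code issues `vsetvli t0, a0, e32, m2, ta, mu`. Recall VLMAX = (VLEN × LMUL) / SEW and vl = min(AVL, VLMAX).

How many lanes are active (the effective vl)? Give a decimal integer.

vl = 5

lanes per group: 128·2/32 = 8
vl ← min(5, 8) = 5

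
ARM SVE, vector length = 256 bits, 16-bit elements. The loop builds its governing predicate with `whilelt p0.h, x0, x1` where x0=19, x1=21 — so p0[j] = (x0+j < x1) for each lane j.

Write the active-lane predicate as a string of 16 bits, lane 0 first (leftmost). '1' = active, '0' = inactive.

lane count: 256 div 16 = 16
active while 19+j < 21, i.e. j ∈ [0,2) capped at 16 ⇒ 2
bits (lane 0 leftmost): 1100000000000000

predicate = 1100000000000000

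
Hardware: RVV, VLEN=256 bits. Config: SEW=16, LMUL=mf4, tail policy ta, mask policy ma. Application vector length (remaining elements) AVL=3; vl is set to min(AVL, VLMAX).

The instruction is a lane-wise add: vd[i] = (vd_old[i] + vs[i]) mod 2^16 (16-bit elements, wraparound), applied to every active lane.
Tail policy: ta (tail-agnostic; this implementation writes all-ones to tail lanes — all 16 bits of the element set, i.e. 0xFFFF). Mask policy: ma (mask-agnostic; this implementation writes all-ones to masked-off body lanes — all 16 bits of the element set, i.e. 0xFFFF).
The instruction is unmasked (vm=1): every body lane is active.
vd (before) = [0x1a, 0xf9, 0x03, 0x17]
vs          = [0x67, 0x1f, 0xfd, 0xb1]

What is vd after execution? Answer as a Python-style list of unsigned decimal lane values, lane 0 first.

vd = [129, 280, 256, 65535]

lanes per group: 256·1/4/16 = 4
vl = min(AVL, VLMAX) = min(3, 4) = 3
  i=0: add(0x1a,0x67) → 129
  i=1: add(0xf9,0x1f) → 280
  i=2: add(0x03,0xfd) → 256
  i=3: tail/ones → 65535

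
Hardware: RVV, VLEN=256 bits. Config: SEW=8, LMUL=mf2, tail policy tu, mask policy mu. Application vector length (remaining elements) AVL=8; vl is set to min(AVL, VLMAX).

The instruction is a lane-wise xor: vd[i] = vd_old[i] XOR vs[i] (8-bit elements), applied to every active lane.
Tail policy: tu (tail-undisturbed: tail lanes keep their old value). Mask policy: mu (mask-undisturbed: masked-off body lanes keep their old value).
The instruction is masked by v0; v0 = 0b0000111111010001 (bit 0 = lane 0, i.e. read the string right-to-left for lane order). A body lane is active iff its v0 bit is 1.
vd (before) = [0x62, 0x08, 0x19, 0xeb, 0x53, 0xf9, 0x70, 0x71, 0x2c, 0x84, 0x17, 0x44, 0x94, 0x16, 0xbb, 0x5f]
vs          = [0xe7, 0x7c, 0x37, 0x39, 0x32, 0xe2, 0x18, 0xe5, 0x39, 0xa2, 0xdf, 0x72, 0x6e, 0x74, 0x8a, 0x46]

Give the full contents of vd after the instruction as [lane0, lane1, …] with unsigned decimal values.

VLMAX = (256 × 1/2) / 8 = 16 lanes
AVL=8 ≤ VLMAX=16, so vl = 8
[0] xor(0x62,0xe7) = 0x85
[1] mask-off/keep = 0x08
[2] mask-off/keep = 0x19
[3] mask-off/keep = 0xeb
[4] xor(0x53,0x32) = 0x61
[5] mask-off/keep = 0xf9
[6] xor(0x70,0x18) = 0x68
[7] xor(0x71,0xe5) = 0x94
[8] tail/keep = 0x2c
[9] tail/keep = 0x84
[10] tail/keep = 0x17
[11] tail/keep = 0x44
[12] tail/keep = 0x94
[13] tail/keep = 0x16
[14] tail/keep = 0xbb
[15] tail/keep = 0x5f

vd = [133, 8, 25, 235, 97, 249, 104, 148, 44, 132, 23, 68, 148, 22, 187, 95]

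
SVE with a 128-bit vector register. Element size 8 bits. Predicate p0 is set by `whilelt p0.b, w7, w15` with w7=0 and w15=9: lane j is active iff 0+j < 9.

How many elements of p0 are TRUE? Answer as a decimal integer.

register lanes = 128/8 = 16
whilelt: lane j active iff 0+j < 9 → j < 9 → 9 active

vl = 9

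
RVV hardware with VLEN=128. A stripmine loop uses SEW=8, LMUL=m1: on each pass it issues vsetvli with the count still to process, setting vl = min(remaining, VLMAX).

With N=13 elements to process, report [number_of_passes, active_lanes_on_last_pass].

lanes per group: 128·1/8 = 16
iterations = ceil(13/16) = 1; final-pass vl = 13

[iterations, last_vl] = [1, 13]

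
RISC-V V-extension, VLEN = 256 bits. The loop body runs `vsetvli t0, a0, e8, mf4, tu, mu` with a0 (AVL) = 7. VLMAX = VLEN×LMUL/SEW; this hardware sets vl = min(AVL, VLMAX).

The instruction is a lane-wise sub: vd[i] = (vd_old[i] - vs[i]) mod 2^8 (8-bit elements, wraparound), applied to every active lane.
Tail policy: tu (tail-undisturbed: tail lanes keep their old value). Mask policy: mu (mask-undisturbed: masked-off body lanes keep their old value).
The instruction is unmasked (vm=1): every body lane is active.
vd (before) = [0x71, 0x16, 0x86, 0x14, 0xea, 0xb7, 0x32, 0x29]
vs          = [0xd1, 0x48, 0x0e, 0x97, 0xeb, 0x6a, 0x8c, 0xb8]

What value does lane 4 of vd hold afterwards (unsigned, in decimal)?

vd[4] = 255

VLMAX = (256 × 1/4) / 8 = 8 lanes
vl ← min(7, 8) = 7
  i=0: sub(0x71,0xd1) → 160
  i=1: sub(0x16,0x48) → 206
  i=2: sub(0x86,0x0e) → 120
  i=3: sub(0x14,0x97) → 125
  i=4: sub(0xea,0xeb) → 255
  i=5: sub(0xb7,0x6a) → 77
  i=6: sub(0x32,0x8c) → 166
  i=7: tail/keep → 41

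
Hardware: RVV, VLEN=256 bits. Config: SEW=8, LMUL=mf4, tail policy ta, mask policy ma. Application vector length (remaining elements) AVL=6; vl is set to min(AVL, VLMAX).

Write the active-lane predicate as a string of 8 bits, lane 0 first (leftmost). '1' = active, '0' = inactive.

VLMAX = (256 × 1/4) / 8 = 8 lanes
vl ← min(6, 8) = 6
bits (lane 0 leftmost): 11111100

predicate = 11111100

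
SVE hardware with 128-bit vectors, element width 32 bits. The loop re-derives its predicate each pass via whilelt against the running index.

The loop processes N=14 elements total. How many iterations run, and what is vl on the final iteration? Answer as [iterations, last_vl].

lane count: 128 div 32 = 4
iterations = ceil(14/4) = 4; final-pass vl = 2

[iterations, last_vl] = [4, 2]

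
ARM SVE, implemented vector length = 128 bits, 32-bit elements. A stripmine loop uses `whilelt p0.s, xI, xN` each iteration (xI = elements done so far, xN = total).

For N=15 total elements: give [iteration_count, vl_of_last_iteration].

128-bit reg / 32-bit elem → 4 lanes
15 elements at 4/iter → 4 passes, remainder 3 on the last

[iterations, last_vl] = [4, 3]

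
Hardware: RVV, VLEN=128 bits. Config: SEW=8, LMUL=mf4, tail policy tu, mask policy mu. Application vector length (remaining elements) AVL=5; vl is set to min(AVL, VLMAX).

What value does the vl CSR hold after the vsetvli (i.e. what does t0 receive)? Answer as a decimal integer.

VLMAX = (128 × 1/4) / 8 = 4 lanes
vl ← min(5, 4) = 4

vl = 4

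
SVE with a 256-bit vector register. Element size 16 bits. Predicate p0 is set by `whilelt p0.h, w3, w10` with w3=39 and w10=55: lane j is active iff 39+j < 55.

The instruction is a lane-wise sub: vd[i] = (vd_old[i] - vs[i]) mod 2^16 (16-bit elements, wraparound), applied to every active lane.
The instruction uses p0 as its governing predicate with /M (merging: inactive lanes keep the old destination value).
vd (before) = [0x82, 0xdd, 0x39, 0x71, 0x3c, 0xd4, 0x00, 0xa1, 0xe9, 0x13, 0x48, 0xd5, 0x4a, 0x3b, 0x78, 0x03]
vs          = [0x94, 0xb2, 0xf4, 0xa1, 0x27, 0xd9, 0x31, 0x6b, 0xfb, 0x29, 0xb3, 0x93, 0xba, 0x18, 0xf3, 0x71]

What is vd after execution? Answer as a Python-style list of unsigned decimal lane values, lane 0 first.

vd = [65518, 43, 65349, 65488, 21, 65531, 65487, 54, 65518, 65514, 65429, 66, 65424, 35, 65413, 65426]

lane count: 256 div 16 = 16
whilelt: lane j active iff 39+j < 55 → j < 16 → 16 active
lane  0: sub(0x82,0x94) ⇒ 0xffee
lane  1: sub(0xdd,0xb2) ⇒ 0x2b
lane  2: sub(0x39,0xf4) ⇒ 0xff45
lane  3: sub(0x71,0xa1) ⇒ 0xffd0
lane  4: sub(0x3c,0x27) ⇒ 0x15
lane  5: sub(0xd4,0xd9) ⇒ 0xfffb
lane  6: sub(0x00,0x31) ⇒ 0xffcf
lane  7: sub(0xa1,0x6b) ⇒ 0x36
lane  8: sub(0xe9,0xfb) ⇒ 0xffee
lane  9: sub(0x13,0x29) ⇒ 0xffea
lane 10: sub(0x48,0xb3) ⇒ 0xff95
lane 11: sub(0xd5,0x93) ⇒ 0x42
lane 12: sub(0x4a,0xba) ⇒ 0xff90
lane 13: sub(0x3b,0x18) ⇒ 0x23
lane 14: sub(0x78,0xf3) ⇒ 0xff85
lane 15: sub(0x03,0x71) ⇒ 0xff92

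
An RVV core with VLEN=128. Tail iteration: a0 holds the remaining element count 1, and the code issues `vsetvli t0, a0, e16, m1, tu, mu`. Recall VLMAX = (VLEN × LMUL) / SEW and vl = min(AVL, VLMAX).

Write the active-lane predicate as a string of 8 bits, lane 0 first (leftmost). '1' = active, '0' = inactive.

lanes per group: 128·1/16 = 8
vl = min(AVL, VLMAX) = min(1, 8) = 1
bits (lane 0 leftmost): 10000000

predicate = 10000000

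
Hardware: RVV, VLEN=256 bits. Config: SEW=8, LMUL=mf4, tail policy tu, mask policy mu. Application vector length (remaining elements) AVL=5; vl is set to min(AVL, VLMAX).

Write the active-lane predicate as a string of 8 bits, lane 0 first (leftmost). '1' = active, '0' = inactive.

predicate = 11111000

VLMAX = (256 × 1/4) / 8 = 8 lanes
AVL=5 ≤ VLMAX=8, so vl = 5
bits (lane 0 leftmost): 11111000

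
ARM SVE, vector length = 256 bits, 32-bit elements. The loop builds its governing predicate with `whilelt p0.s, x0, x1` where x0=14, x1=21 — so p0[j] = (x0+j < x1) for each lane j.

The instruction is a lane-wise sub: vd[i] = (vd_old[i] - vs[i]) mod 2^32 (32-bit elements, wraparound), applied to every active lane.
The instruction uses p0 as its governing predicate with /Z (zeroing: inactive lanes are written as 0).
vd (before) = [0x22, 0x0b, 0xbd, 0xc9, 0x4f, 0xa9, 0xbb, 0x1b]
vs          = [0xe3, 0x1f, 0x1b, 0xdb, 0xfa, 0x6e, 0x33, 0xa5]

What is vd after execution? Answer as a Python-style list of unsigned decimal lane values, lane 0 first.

vd = [4294967103, 4294967276, 162, 4294967278, 4294967125, 59, 136, 0]

register lanes = 256/32 = 8
whilelt: lane j active iff 14+j < 21 → j < 7 → 7 active
lane  0: sub(0x22,0xe3) ⇒ 0xffffff3f
lane  1: sub(0x0b,0x1f) ⇒ 0xffffffec
lane  2: sub(0xbd,0x1b) ⇒ 0xa2
lane  3: sub(0xc9,0xdb) ⇒ 0xffffffee
lane  4: sub(0x4f,0xfa) ⇒ 0xffffff55
lane  5: sub(0xa9,0x6e) ⇒ 0x3b
lane  6: sub(0xbb,0x33) ⇒ 0x88
lane  7: tail/zero ⇒ 0x00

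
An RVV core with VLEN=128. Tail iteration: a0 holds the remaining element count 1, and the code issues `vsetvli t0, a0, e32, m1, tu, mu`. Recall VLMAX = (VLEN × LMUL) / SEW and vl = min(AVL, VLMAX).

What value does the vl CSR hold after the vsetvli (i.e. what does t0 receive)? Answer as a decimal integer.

vl = 1

lanes per group: 128·1/32 = 4
vl = min(AVL, VLMAX) = min(1, 4) = 1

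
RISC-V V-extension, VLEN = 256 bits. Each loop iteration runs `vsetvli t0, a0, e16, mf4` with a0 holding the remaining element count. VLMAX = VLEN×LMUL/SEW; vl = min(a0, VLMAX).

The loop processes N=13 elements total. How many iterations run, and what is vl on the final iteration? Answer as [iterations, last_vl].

VLMAX = (256 × 1/4) / 16 = 4 lanes
iterations = ceil(13/4) = 4; final-pass vl = 1

[iterations, last_vl] = [4, 1]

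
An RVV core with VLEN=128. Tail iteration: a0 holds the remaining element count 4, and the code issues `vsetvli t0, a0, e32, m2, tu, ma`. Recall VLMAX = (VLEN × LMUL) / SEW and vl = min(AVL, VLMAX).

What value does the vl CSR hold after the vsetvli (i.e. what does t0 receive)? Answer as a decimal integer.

VLMAX = VLEN×LMUL/SEW = 128×2/32 = 8
vl = min(AVL, VLMAX) = min(4, 8) = 4

vl = 4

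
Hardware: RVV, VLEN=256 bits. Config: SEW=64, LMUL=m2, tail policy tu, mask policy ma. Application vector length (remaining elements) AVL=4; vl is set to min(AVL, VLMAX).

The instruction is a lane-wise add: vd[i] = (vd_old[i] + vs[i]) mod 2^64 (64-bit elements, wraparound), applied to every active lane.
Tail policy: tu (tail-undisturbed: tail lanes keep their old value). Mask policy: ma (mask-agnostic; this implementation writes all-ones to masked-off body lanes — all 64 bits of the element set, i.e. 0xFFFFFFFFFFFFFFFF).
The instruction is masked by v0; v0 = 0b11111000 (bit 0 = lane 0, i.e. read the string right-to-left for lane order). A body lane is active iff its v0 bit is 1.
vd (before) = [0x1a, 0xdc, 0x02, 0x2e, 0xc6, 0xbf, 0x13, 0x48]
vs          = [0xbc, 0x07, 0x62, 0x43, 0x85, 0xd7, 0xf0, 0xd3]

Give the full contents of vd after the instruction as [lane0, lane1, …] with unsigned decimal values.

vd = [18446744073709551615, 18446744073709551615, 18446744073709551615, 113, 198, 191, 19, 72]

VLMAX = VLEN×LMUL/SEW = 256×2/64 = 8
vl = min(AVL, VLMAX) = min(4, 8) = 4
lane  0: mask-off/ones ⇒ 0xffffffffffffffff
lane  1: mask-off/ones ⇒ 0xffffffffffffffff
lane  2: mask-off/ones ⇒ 0xffffffffffffffff
lane  3: add(0x2e,0x43) ⇒ 0x71
lane  4: tail/keep ⇒ 0xc6
lane  5: tail/keep ⇒ 0xbf
lane  6: tail/keep ⇒ 0x13
lane  7: tail/keep ⇒ 0x48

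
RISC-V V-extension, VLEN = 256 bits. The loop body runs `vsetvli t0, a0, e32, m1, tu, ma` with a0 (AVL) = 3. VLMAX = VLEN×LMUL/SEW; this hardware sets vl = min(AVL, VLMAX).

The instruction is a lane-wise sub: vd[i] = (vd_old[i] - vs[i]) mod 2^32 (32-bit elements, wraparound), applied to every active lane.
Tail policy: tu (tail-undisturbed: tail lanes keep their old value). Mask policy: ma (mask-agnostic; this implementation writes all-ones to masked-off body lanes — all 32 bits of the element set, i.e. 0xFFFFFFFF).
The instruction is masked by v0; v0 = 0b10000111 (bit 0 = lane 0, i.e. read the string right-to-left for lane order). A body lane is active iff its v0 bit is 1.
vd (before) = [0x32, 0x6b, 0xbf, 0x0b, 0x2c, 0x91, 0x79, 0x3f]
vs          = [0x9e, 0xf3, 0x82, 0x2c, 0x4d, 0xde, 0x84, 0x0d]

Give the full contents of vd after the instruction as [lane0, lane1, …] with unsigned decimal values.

vd = [4294967188, 4294967160, 61, 11, 44, 145, 121, 63]

lanes per group: 256·1/32 = 8
vl ← min(3, 8) = 3
  i=0: sub(0x32,0x9e) → 4294967188
  i=1: sub(0x6b,0xf3) → 4294967160
  i=2: sub(0xbf,0x82) → 61
  i=3: tail/keep → 11
  i=4: tail/keep → 44
  i=5: tail/keep → 145
  i=6: tail/keep → 121
  i=7: tail/keep → 63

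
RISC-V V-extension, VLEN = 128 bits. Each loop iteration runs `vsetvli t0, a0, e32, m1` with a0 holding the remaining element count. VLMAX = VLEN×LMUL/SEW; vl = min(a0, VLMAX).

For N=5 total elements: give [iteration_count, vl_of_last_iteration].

[iterations, last_vl] = [2, 1]

VLMAX = VLEN×LMUL/SEW = 128×1/32 = 4
5 elements at 4/iter → 2 passes, remainder 1 on the last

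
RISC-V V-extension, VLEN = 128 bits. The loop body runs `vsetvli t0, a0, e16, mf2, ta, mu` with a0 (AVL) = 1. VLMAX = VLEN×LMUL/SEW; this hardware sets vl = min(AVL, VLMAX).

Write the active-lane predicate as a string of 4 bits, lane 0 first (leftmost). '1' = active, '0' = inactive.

VLMAX = VLEN×LMUL/SEW = 128×1/2/16 = 4
vl ← min(1, 4) = 1
bits (lane 0 leftmost): 1000

predicate = 1000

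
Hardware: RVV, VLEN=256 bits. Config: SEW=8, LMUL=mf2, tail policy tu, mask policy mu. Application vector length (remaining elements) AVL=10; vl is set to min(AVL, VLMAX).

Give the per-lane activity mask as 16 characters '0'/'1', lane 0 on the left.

predicate = 1111111111000000

VLMAX = (256 × 1/2) / 8 = 16 lanes
vl = min(AVL, VLMAX) = min(10, 16) = 10
bits (lane 0 leftmost): 1111111111000000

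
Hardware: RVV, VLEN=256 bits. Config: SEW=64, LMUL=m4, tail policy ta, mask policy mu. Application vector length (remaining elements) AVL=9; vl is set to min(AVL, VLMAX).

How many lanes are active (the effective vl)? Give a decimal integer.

vl = 9

VLMAX = VLEN×LMUL/SEW = 256×4/64 = 16
AVL=9 ≤ VLMAX=16, so vl = 9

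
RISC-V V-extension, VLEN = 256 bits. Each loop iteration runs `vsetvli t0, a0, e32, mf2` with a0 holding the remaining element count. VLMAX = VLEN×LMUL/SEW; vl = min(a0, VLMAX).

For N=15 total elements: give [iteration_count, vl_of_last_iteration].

[iterations, last_vl] = [4, 3]

VLMAX = (256 × 1/2) / 32 = 4 lanes
iterations = ceil(15/4) = 4; final-pass vl = 3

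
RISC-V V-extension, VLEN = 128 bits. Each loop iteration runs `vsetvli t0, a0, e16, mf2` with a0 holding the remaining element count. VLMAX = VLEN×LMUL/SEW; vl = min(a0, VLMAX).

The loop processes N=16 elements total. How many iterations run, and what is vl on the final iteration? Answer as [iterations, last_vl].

[iterations, last_vl] = [4, 4]

VLMAX = VLEN×LMUL/SEW = 128×1/2/16 = 4
16 elements at 4/iter → 4 passes, remainder 4 on the last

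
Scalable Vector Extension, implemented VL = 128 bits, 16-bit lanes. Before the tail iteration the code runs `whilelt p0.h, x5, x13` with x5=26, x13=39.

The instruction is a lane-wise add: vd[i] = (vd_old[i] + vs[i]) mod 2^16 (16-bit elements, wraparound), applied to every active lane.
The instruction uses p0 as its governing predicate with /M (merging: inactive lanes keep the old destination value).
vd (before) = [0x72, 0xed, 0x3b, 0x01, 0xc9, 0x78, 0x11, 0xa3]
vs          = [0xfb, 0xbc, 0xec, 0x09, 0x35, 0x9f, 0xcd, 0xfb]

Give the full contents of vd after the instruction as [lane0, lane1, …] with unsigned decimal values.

vd = [365, 425, 295, 10, 254, 279, 222, 414]

lane count: 128 div 16 = 8
whilelt: lane j active iff 26+j < 39 → j < 13 → 8 active
[0] add(0x72,0xfb) = 0x16d
[1] add(0xed,0xbc) = 0x1a9
[2] add(0x3b,0xec) = 0x127
[3] add(0x01,0x09) = 0x0a
[4] add(0xc9,0x35) = 0xfe
[5] add(0x78,0x9f) = 0x117
[6] add(0x11,0xcd) = 0xde
[7] add(0xa3,0xfb) = 0x19e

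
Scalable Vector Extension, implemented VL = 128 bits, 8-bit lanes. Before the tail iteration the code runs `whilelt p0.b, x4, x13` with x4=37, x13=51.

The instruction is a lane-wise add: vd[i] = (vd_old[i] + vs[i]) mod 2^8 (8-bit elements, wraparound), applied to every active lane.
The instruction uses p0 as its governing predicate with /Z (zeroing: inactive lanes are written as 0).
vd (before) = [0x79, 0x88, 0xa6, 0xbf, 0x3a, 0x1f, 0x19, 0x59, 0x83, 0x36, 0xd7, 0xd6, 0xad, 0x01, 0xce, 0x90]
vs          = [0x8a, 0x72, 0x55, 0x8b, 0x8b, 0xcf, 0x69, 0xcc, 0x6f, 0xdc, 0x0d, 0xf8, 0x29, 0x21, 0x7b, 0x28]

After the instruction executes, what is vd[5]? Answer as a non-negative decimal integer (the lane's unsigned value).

register lanes = 128/8 = 16
active while 37+j < 51, i.e. j ∈ [0,14) capped at 16 ⇒ 14
lane  0: add(0x79,0x8a) ⇒ 0x03
lane  1: add(0x88,0x72) ⇒ 0xfa
lane  2: add(0xa6,0x55) ⇒ 0xfb
lane  3: add(0xbf,0x8b) ⇒ 0x4a
lane  4: add(0x3a,0x8b) ⇒ 0xc5
lane  5: add(0x1f,0xcf) ⇒ 0xee
lane  6: add(0x19,0x69) ⇒ 0x82
lane  7: add(0x59,0xcc) ⇒ 0x25
lane  8: add(0x83,0x6f) ⇒ 0xf2
lane  9: add(0x36,0xdc) ⇒ 0x12
lane 10: add(0xd7,0x0d) ⇒ 0xe4
lane 11: add(0xd6,0xf8) ⇒ 0xce
lane 12: add(0xad,0x29) ⇒ 0xd6
lane 13: add(0x01,0x21) ⇒ 0x22
lane 14: tail/zero ⇒ 0x00
lane 15: tail/zero ⇒ 0x00

vd[5] = 238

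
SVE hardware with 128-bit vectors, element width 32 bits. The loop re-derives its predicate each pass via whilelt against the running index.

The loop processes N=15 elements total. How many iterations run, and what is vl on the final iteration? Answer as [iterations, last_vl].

128-bit reg / 32-bit elem → 4 lanes
15 elements at 4/iter → 4 passes, remainder 3 on the last

[iterations, last_vl] = [4, 3]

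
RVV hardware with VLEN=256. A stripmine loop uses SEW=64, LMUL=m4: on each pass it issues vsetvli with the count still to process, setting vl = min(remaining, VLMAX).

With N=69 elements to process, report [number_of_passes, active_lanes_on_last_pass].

VLMAX = VLEN×LMUL/SEW = 256×4/64 = 16
69 elements at 16/iter → 5 passes, remainder 5 on the last

[iterations, last_vl] = [5, 5]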